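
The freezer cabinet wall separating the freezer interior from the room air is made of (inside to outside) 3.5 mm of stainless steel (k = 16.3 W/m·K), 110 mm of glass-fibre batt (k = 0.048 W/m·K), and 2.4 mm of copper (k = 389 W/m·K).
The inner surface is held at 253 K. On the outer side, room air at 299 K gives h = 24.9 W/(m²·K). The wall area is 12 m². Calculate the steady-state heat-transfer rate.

Model the wall as resistances in series:
R_stainless steel = L/(kA) = 0.0035/(16.3×12) = 1.789×10^-5 K/W
R_glass-fibre batt = L/(kA) = 0.11/(0.048×12) = 0.191 K/W
R_copper = L/(kA) = 0.0024/(389×12) = 5.141×10^-7 K/W
R_outer film = 1/(h_o·A) = 1/(24.9×12) = 0.003347 K/W
R_total = 0.1943 K/W
Q = ΔT / R_total = 46 / 0.1943

Q ≈ 237 W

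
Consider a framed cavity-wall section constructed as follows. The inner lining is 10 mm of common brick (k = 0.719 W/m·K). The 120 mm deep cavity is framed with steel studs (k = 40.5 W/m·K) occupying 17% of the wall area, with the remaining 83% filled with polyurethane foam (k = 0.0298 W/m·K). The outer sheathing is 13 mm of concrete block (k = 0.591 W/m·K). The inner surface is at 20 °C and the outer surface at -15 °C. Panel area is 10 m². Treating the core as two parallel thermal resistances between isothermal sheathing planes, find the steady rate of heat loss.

Sheathing layers in series; stud and cavity paths in parallel between them.
R_inner = 0.01/(0.719×10) = 0.001391 K/W
R_stud  = 0.12/(40.5×0.17×10) = 0.001743 K/W
R_cav   = 0.12/(0.0298×0.83×10) = 0.4852 K/W
1/R_core = 1/R_stud + 1/R_cav → R_core = 0.001737 K/W
R_outer = 0.013/(0.591×10) = 0.0022 K/W
R_total = 0.005327 K/W
Q = ΔT/R_total = 35/0.005327

Q ≈ 6570 W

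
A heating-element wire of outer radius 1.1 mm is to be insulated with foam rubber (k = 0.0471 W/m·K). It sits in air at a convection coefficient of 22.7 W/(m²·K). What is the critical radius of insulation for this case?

r_cr ≈ 2.07 mm

For a cylinder r_cr = k/h = 0.0471/22.7
r_cr = 2.07 mm; since the bare radius (1.1 mm) is below r_cr, adding a thin layer of insulation will *increase* heat loss.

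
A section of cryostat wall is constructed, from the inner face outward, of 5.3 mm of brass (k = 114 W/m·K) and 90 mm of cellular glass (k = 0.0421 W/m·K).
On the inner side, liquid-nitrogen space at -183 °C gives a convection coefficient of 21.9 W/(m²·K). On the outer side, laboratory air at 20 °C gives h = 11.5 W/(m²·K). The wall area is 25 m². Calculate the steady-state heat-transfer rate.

Treating each layer as a thermal resistance in series:
R_inner film = 1/(h_i·A) = 1/(21.9×25) = 0.001826 K/W
R_brass = L/(kA) = 0.0053/(114×25) = 1.86×10^-6 K/W
R_cellular glass = L/(kA) = 0.09/(0.0421×25) = 0.08551 K/W
R_outer film = 1/(h_o·A) = 1/(11.5×25) = 0.003478 K/W
R_total = 0.09082 K/W
Q = ΔT / R_total = 203 / 0.09082

Q ≈ 2240 W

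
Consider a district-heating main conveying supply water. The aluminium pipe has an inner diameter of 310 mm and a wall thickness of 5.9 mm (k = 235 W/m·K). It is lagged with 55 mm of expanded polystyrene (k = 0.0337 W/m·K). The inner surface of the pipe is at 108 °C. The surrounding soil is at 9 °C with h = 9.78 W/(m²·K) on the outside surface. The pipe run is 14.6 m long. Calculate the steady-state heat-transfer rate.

Cylindrical conduction, so R = ln(r₂/r₁)/(2πkL) per layer, in series:
R_aluminium pipe wall = ln(160.9/155)/(2π×235×14.6) = 1.733×10^-6 K/W
R_expanded polystyrene = ln(215.9/160.9)/(2π×0.0337×14.6) = 0.09511 K/W
R_outer film = 1/(h_o·2πr_oL) = 1/(9.78×2π×0.2159×14.6) = 0.005163 K/W
R_total = 0.1003 K/W
Q = ΔT/R_total = 99/0.1003

Q ≈ 987 W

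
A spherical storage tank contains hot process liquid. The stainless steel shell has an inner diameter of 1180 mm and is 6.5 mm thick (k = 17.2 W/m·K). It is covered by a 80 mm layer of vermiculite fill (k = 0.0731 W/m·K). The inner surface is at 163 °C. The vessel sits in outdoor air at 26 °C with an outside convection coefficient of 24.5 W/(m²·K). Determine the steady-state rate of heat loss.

For a spherical shell R = (1/r₁ − 1/r₂)/(4πk); film R = 1/(h·4πr²). In series:
R_stainless steel shell = (1/0.59 − 1/0.5965)/(4π×17.2) = 8.545×10^-5 K/W
R_vermiculite fill = (1/0.5965 − 1/0.6765)/(4π×0.0731) = 0.2158 K/W
R_outer film = 1/(h·4πr_o²) = 1/(24.5×4π×0.6765²) = 0.007097 K/W
R_total = 0.223 K/W
Q = ΔT/R_total = 137/0.223

Q ≈ 614 W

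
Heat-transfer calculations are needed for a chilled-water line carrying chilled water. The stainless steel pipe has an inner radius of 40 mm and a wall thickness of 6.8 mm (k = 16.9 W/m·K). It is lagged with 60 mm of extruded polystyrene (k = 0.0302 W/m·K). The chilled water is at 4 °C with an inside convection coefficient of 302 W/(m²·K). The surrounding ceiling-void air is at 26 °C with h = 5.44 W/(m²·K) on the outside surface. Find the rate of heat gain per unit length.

Per-layer cylindrical resistances, series-summed:
R_inner film = 1/(h_i·2πr₁L) = 1/(302×2π×0.04×1) = 0.01318 K/W
R_stainless steel pipe wall = ln(46.8/40)/(2π×16.9×1) = 0.001479 K/W
R_extruded polystyrene = ln(106.8/46.8)/(2π×0.0302×1) = 4.348 K/W
R_outer film = 1/(h_o·2πr_oL) = 1/(5.44×2π×0.1068×1) = 0.2739 K/W
R_total = 4.637 K/W
Q = ΔT/R_total = 22/4.637

q′ ≈ 4.74 W/m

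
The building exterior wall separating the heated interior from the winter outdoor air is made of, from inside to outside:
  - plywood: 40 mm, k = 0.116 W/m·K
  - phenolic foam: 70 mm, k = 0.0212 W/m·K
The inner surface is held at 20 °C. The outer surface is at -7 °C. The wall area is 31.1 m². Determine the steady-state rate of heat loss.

Q ≈ 230 W

Using the resistance-network approach (series):
R_plywood = L/(kA) = 0.04/(0.116×31.1) = 0.01109 K/W
R_phenolic foam = L/(kA) = 0.07/(0.0212×31.1) = 0.1062 K/W
R_total = 0.1173 K/W
Q = ΔT / R_total = 27 / 0.1173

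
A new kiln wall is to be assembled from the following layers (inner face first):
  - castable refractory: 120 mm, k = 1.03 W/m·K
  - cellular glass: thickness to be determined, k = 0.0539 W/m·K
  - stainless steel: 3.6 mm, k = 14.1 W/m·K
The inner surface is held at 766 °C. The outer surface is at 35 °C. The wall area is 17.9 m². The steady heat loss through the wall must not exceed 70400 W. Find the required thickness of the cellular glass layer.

Series thermal resistances:
R_castable refractory = L/(kA) = 0.12/(1.03×17.9) = 0.006509 K/W
R_stainless steel = L/(kA) = 0.0036/(14.1×17.9) = 1.426×10^-5 K/W
Sum of the known resistances R_other = 0.006523 K/W
Required total resistance R_tot = ΔT/Q_allow = 731/70400 = 0.01038 K/W
R_cellular glass = R_tot − R_other = 0.003861 K/W
L = R·k·A = 0.003861×0.0539×17.9

L ≈ 3.72 mm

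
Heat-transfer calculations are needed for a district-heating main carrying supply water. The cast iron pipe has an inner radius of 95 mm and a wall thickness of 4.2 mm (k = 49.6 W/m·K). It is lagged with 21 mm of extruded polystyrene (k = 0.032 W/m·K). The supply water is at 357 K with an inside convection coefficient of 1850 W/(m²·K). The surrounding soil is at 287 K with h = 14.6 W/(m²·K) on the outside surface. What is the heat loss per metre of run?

q′ ≈ 66.9 W/m

Cylindrical conduction, so R = ln(r₂/r₁)/(2πkL) per layer, in series:
R_inner film = 1/(h_i·2πr₁L) = 1/(1850×2π×0.095×1) = 9.056×10^-4 K/W
R_cast iron pipe wall = ln(99.2/95)/(2π×49.6×1) = 1.388×10^-4 K/W
R_extruded polystyrene = ln(120.2/99.2)/(2π×0.032×1) = 0.955 K/W
R_outer film = 1/(h_o·2πr_oL) = 1/(14.6×2π×0.1202×1) = 0.09069 K/W
R_total = 1.047 K/W
Q = ΔT/R_total = 70/1.047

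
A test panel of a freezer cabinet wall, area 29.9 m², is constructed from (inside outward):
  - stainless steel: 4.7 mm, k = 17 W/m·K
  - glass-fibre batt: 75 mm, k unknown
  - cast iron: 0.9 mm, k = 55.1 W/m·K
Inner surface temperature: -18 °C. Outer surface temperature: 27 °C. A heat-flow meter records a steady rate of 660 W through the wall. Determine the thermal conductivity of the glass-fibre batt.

Thermal resistances in series:
R_stainless steel = L/(kA) = 0.0047/(17×29.9) = 9.247×10^-6 K/W
R_cast iron = L/(kA) = 0.0009/(55.1×29.9) = 5.463×10^-7 K/W
Sum of known resistances R_other = 9.793×10^-6 K/W
Total R = ΔT/Q = 45/660 = 0.06818 K/W
R_glass-fibre batt = R_total − R_other = 0.06817 K/W
k = L/(R·A) = 0.075/(0.06817×29.9)

k ≈ 0.0368 W/(m·K)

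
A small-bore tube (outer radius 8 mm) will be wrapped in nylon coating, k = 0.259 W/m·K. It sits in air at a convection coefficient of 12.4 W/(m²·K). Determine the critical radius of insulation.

r_cr ≈ 20.9 mm

For a cylinder r_cr = k/h = 0.259/12.4
r_cr = 20.9 mm; since the bare radius (8 mm) is below r_cr, adding a thin layer of insulation will *increase* heat loss.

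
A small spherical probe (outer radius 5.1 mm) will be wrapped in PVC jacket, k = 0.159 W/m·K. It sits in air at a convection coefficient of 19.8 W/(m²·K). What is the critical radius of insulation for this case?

For a sphere r_cr = 2k/h = 2×0.159/19.8
r_cr = 16.1 mm; since the bare radius (5.1 mm) is below r_cr, adding a thin layer of insulation will *increase* heat loss.

r_cr ≈ 16.1 mm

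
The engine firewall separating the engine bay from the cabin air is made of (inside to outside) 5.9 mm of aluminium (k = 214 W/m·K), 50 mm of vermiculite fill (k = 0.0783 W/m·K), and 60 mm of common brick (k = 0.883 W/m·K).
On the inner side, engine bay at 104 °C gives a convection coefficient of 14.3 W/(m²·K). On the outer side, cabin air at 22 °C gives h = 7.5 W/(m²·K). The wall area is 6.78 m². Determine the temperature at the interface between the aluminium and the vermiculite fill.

T ≈ 97.7 °C

Treating each layer as a thermal resistance in series:
R_inner film = 1/(h_i·A) = 1/(14.3×6.78) = 0.01031 K/W
R_aluminium = L/(kA) = 0.0059/(214×6.78) = 4.066×10^-6 K/W
R_vermiculite fill = L/(kA) = 0.05/(0.0783×6.78) = 0.09418 K/W
R_common brick = L/(kA) = 0.06/(0.883×6.78) = 0.01002 K/W
R_outer film = 1/(h_o·A) = 1/(7.5×6.78) = 0.01967 K/W
R_total = 0.1342 K/W;  Q = ΔT/R_total = 82/0.1342 = 611.1 W
T_interface = T_inner − Q·ΣR(inner→interface) = 104 − 611×0.01032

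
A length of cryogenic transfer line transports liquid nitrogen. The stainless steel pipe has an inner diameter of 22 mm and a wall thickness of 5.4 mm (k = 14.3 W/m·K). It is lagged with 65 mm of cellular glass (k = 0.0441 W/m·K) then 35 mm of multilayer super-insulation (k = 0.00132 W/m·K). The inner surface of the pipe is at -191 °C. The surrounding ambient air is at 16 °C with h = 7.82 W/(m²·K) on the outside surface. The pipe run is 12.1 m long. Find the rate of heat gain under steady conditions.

Cylindrical conduction, so R = ln(r₂/r₁)/(2πkL) per layer, in series:
R_stainless steel pipe wall = ln(16.4/11)/(2π×14.3×12.1) = 3.674×10^-4 K/W
R_cellular glass = ln(81.4/16.4)/(2π×0.0441×12.1) = 0.4778 K/W
R_multilayer super-insulation = ln(116.4/81.4)/(2π×0.00132×12.1) = 3.564 K/W
R_outer film = 1/(h_o·2πr_oL) = 1/(7.82×2π×0.1164×12.1) = 0.01445 K/W
R_total = 4.057 K/W
Q = ΔT/R_total = 207/4.057

Q ≈ 51 W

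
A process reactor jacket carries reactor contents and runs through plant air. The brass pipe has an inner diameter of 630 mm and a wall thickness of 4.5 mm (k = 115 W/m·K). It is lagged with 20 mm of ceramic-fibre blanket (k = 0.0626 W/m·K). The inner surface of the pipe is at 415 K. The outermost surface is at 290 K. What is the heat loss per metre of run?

q′ ≈ 810 W/m

Cylindrical conduction, so R = ln(r₂/r₁)/(2πkL) per layer, in series:
R_brass pipe wall = ln(319.5/315)/(2π×115×1) = 1.963×10^-5 K/W
R_ceramic-fibre blanket = ln(339.5/319.5)/(2π×0.0626×1) = 0.1544 K/W
R_total = 0.1544 K/W
Q = ΔT/R_total = 125/0.1544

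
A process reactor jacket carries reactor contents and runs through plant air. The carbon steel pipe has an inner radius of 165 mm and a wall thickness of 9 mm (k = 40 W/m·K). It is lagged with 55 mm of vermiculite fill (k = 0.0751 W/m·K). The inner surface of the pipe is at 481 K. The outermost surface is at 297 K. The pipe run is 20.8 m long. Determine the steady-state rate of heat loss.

Treating each annulus and film as a series resistance:
R_carbon steel pipe wall = ln(174/165)/(2π×40×20.8) = 1.016×10^-5 K/W
R_vermiculite fill = ln(229/174)/(2π×0.0751×20.8) = 0.02798 K/W
R_total = 0.028 K/W
Q = ΔT/R_total = 184/0.028

Q ≈ 6570 W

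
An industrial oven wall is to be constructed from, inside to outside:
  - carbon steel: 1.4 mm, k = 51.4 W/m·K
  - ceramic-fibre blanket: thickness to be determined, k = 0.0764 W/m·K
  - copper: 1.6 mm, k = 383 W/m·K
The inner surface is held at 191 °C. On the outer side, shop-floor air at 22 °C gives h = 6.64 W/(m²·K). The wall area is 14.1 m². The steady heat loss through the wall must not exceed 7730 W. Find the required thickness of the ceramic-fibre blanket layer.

L ≈ 12 mm

Series thermal resistances:
R_carbon steel = L/(kA) = 0.0014/(51.4×14.1) = 1.932×10^-6 K/W
R_copper = L/(kA) = 0.0016/(383×14.1) = 2.963×10^-7 K/W
R_outer film = 1/(h_o·A) = 1/(6.64×14.1) = 0.01068 K/W
Sum of the known resistances R_other = 0.01068 K/W
Required total resistance R_tot = ΔT/Q_allow = 169/7730 = 0.02186 K/W
R_ceramic-fibre blanket = R_tot − R_other = 0.01118 K/W
L = R·k·A = 0.01118×0.0764×14.1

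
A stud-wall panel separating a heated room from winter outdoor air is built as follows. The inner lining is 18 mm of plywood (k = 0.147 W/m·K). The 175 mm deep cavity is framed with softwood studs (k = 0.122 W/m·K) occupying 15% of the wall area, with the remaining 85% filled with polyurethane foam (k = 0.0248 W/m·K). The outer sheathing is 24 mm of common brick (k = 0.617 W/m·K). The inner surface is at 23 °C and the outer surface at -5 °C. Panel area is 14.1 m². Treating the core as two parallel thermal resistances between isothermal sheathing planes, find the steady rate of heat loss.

Sheathing layers in series; stud and cavity paths in parallel between them.
R_inner = 0.018/(0.147×14.1) = 0.008684 K/W
R_stud  = 0.175/(0.122×0.15×14.1) = 0.6782 K/W
R_cav   = 0.175/(0.0248×0.85×14.1) = 0.5888 K/W
1/R_core = 1/R_stud + 1/R_cav → R_core = 0.3152 K/W
R_outer = 0.024/(0.617×14.1) = 0.002759 K/W
R_total = 0.3266 K/W
Q = ΔT/R_total = 28/0.3266

Q ≈ 85.7 W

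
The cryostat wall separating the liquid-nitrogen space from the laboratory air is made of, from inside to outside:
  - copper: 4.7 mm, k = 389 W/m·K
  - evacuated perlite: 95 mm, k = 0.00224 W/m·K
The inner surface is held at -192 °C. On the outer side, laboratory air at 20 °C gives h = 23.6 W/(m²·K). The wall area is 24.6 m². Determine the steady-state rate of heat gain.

Thermal resistances in series:
R_copper = L/(kA) = 0.0047/(389×24.6) = 4.911×10^-7 K/W
R_evacuated perlite = L/(kA) = 0.095/(0.00224×24.6) = 1.724 K/W
R_outer film = 1/(h_o·A) = 1/(23.6×24.6) = 0.001722 K/W
R_total = 1.726 K/W
Q = ΔT / R_total = 212 / 1.726

Q ≈ 123 W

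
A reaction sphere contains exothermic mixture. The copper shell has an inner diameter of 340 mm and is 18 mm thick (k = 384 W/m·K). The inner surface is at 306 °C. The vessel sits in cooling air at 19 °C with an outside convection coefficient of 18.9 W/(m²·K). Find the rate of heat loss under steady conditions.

Radial (spherical) resistances in series:
R_copper shell = (1/0.17 − 1/0.188)/(4π×384) = 1.167×10^-4 K/W
R_outer film = 1/(h·4πr_o²) = 1/(18.9×4π×0.188²) = 0.1191 K/W
R_total = 0.1192 K/W
Q = ΔT/R_total = 287/0.1192

Q ≈ 2410 W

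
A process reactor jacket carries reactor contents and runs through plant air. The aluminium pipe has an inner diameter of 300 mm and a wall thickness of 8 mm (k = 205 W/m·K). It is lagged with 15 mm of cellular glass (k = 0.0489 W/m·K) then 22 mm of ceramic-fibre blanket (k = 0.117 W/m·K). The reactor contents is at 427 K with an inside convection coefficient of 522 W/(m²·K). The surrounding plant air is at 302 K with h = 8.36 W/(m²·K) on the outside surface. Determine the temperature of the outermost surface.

Treating each annulus and film as a series resistance:
R_inner film = 1/(h_i·2πr₁L) = 1/(522×2π×0.15×1) = 0.002033 K/W
R_aluminium pipe wall = ln(158/150)/(2π×205×1) = 4.034×10^-5 K/W
R_cellular glass = ln(173/158)/(2π×0.0489×1) = 0.2952 K/W
R_ceramic-fibre blanket = ln(195/173)/(2π×0.117×1) = 0.1628 K/W
R_outer film = 1/(h_o·2πr_oL) = 1/(8.36×2π×0.195×1) = 0.09763 K/W
R_total = 0.5577 K/W
Q = ΔT/R_total = 125/0.5577
Q = 224 W/m
T_interface = T_inner − Q·ΣR(inner→interface) = 427 − 224×0.4601

T ≈ 324 K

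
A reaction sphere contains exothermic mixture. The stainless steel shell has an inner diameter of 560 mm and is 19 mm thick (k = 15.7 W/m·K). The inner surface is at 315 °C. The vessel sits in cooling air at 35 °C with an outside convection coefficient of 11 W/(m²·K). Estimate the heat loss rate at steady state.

Q ≈ 3410 W

Radial (spherical) resistances in series:
R_stainless steel shell = (1/0.28 − 1/0.299)/(4π×15.7) = 0.00115 K/W
R_outer film = 1/(h·4πr_o²) = 1/(11×4π×0.299²) = 0.08092 K/W
R_total = 0.08207 K/W
Q = ΔT/R_total = 280/0.08207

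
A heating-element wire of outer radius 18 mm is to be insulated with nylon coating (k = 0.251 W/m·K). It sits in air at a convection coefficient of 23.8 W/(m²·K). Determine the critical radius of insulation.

For a cylinder r_cr = k/h = 0.251/23.8
r_cr = 10.5 mm; since the bare radius (18 mm) is above r_cr, any added insulation will reduce heat loss.

r_cr ≈ 10.5 mm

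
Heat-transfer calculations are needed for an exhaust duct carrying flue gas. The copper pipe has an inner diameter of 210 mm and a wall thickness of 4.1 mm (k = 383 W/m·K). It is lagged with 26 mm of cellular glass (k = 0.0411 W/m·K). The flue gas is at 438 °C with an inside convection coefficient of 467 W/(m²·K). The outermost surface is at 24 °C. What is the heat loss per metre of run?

Cylindrical conduction, so R = ln(r₂/r₁)/(2πkL) per layer, in series:
R_inner film = 1/(h_i·2πr₁L) = 1/(467×2π×0.105×1) = 0.003246 K/W
R_copper pipe wall = ln(109.1/105)/(2π×383×1) = 1.592×10^-5 K/W
R_cellular glass = ln(135.1/109.1)/(2π×0.0411×1) = 0.8277 K/W
R_total = 0.831 K/W
Q = ΔT/R_total = 414/0.831

q′ ≈ 498 W/m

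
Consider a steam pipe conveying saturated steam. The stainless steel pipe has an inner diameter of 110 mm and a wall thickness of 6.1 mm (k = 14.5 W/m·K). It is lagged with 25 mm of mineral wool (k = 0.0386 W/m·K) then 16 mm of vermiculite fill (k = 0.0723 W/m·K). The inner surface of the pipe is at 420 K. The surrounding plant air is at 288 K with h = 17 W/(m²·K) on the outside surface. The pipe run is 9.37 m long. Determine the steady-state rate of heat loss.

Treating each annulus and film as a series resistance:
R_stainless steel pipe wall = ln(61.1/55)/(2π×14.5×9.37) = 1.232×10^-4 K/W
R_mineral wool = ln(86.1/61.1)/(2π×0.0386×9.37) = 0.1509 K/W
R_vermiculite fill = ln(102.1/86.1)/(2π×0.0723×9.37) = 0.04004 K/W
R_outer film = 1/(h_o·2πr_oL) = 1/(17×2π×0.1021×9.37) = 0.009786 K/W
R_total = 0.2009 K/W
Q = ΔT/R_total = 132/0.2009

Q ≈ 657 W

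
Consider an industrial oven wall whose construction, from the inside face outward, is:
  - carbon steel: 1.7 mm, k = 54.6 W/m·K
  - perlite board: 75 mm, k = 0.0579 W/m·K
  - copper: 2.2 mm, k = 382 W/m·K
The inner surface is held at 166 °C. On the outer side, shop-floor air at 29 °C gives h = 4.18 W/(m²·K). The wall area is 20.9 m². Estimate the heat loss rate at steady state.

Treating each layer as a thermal resistance in series:
R_carbon steel = L/(kA) = 0.0017/(54.6×20.9) = 1.49×10^-6 K/W
R_perlite board = L/(kA) = 0.075/(0.0579×20.9) = 0.06198 K/W
R_copper = L/(kA) = 0.0022/(382×20.9) = 2.756×10^-7 K/W
R_outer film = 1/(h_o·A) = 1/(4.18×20.9) = 0.01145 K/W
R_total = 0.07343 K/W
Q = ΔT / R_total = 137 / 0.07343

Q ≈ 1870 W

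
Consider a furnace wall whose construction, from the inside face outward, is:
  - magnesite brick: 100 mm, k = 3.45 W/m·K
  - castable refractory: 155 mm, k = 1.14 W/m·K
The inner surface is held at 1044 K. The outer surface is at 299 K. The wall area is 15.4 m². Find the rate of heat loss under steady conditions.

Treating each layer as a thermal resistance in series:
R_magnesite brick = L/(kA) = 0.1/(3.45×15.4) = 0.001882 K/W
R_castable refractory = L/(kA) = 0.155/(1.14×15.4) = 0.008829 K/W
R_total = 0.01071 K/W
Q = ΔT / R_total = 745 / 0.01071

Q ≈ 69600 W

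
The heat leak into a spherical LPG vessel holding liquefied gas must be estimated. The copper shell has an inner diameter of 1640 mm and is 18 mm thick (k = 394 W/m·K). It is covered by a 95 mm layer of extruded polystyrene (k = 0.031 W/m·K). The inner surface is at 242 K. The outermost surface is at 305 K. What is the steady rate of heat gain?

Spherical conduction: R = (1/r_in − 1/r_out)/(4πk) per layer; series-sum.
R_copper shell = (1/0.82 − 1/0.838)/(4π×394) = 5.291×10^-6 K/W
R_extruded polystyrene = (1/0.838 − 1/0.933)/(4π×0.031) = 0.3119 K/W
R_total = 0.3119 K/W
Q = ΔT/R_total = 63/0.3119

Q ≈ 202 W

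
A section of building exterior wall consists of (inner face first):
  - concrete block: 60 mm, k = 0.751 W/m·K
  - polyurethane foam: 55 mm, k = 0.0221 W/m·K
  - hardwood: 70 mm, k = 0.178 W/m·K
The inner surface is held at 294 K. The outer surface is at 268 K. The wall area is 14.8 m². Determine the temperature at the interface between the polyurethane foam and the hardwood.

T ≈ 271 K

Thermal resistances in series:
R_concrete block = L/(kA) = 0.06/(0.751×14.8) = 0.005398 K/W
R_polyurethane foam = L/(kA) = 0.055/(0.0221×14.8) = 0.1682 K/W
R_hardwood = L/(kA) = 0.07/(0.178×14.8) = 0.02657 K/W
R_total = 0.2001 K/W;  Q = ΔT/R_total = 26/0.2001 = 129.9 W
T_interface = T_inner − Q·ΣR(inner→interface) = 294 − 130×0.1736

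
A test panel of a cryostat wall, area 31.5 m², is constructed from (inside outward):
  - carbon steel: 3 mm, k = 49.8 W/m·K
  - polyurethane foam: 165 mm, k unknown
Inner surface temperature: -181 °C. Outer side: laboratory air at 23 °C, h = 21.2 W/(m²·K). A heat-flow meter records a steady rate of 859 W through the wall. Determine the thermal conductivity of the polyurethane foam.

Series thermal resistances:
R_carbon steel = L/(kA) = 0.003/(49.8×31.5) = 1.912×10^-6 K/W
R_outer film = 1/(h_o·A) = 1/(21.2×31.5) = 0.001497 K/W
Sum of known resistances R_other = 0.001499 K/W
Total R = ΔT/Q = 204/859 = 0.2375 K/W
R_polyurethane foam = R_total − R_other = 0.236 K/W
k = L/(R·A) = 0.165/(0.236×31.5)

k ≈ 0.0222 W/(m·K)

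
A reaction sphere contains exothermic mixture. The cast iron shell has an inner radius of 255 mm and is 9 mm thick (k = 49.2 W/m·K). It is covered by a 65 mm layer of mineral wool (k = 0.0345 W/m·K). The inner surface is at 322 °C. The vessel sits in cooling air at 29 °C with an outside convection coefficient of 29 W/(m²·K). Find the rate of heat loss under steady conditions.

Q ≈ 167 W

Radial (spherical) resistances in series:
R_cast iron shell = (1/0.255 − 1/0.264)/(4π×49.2) = 2.162×10^-4 K/W
R_mineral wool = (1/0.264 − 1/0.329)/(4π×0.0345) = 1.726 K/W
R_outer film = 1/(h·4πr_o²) = 1/(29×4π×0.329²) = 0.02535 K/W
R_total = 1.752 K/W
Q = ΔT/R_total = 293/1.752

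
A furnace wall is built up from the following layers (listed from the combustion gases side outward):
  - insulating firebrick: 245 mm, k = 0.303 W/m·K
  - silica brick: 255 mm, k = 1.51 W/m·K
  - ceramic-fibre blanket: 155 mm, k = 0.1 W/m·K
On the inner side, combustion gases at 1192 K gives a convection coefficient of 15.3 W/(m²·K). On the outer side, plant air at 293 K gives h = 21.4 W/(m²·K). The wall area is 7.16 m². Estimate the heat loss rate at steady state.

Q ≈ 2440 W

Model the wall as resistances in series:
R_inner film = 1/(h_i·A) = 1/(15.3×7.16) = 0.009128 K/W
R_insulating firebrick = L/(kA) = 0.245/(0.303×7.16) = 0.1129 K/W
R_silica brick = L/(kA) = 0.255/(1.51×7.16) = 0.02359 K/W
R_ceramic-fibre blanket = L/(kA) = 0.155/(0.1×7.16) = 0.2165 K/W
R_outer film = 1/(h_o·A) = 1/(21.4×7.16) = 0.006526 K/W
R_total = 0.3687 K/W
Q = ΔT / R_total = 899 / 0.3687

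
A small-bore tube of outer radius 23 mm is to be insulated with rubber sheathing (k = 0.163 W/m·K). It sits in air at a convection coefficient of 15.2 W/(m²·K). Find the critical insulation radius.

r_cr ≈ 10.7 mm

For a cylinder r_cr = k/h = 0.163/15.2
r_cr = 10.7 mm; since the bare radius (23 mm) is above r_cr, any added insulation will reduce heat loss.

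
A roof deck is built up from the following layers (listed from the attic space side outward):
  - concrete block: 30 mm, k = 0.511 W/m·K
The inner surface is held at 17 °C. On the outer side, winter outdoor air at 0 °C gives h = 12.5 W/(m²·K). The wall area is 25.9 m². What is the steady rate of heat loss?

Thermal resistances in series:
R_concrete block = L/(kA) = 0.03/(0.511×25.9) = 0.002267 K/W
R_outer film = 1/(h_o·A) = 1/(12.5×25.9) = 0.003089 K/W
R_total = 0.005356 K/W
Q = ΔT / R_total = 17 / 0.005356

Q ≈ 3170 W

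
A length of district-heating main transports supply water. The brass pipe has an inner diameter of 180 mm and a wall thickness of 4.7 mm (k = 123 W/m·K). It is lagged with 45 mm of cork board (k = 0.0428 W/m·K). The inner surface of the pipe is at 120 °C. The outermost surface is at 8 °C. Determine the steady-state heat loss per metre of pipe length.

Treating each annulus and film as a series resistance:
R_brass pipe wall = ln(94.7/90)/(2π×123×1) = 6.587×10^-5 K/W
R_cork board = ln(139.7/94.7)/(2π×0.0428×1) = 1.446 K/W
R_total = 1.446 K/W
Q = ΔT/R_total = 112/1.446

q′ ≈ 77.5 W/m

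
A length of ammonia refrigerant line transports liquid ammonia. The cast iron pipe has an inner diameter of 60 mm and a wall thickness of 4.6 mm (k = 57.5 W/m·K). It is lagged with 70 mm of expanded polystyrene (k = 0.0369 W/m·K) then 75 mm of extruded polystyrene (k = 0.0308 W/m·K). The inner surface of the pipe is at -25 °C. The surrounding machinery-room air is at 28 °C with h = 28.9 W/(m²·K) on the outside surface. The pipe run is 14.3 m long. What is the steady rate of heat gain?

Radial resistances (cylindrical: R_cond = ln(r_o/r_i)/(2πkL), R_conv = 1/(h·2πrL)):
R_cast iron pipe wall = ln(34.6/30)/(2π×57.5×14.3) = 2.761×10^-5 K/W
R_expanded polystyrene = ln(104.6/34.6)/(2π×0.0369×14.3) = 0.3337 K/W
R_extruded polystyrene = ln(179.6/104.6)/(2π×0.0308×14.3) = 0.1953 K/W
R_outer film = 1/(h_o·2πr_oL) = 1/(28.9×2π×0.1796×14.3) = 0.002144 K/W
R_total = 0.5312 K/W
Q = ΔT/R_total = 53/0.5312

Q ≈ 99.8 W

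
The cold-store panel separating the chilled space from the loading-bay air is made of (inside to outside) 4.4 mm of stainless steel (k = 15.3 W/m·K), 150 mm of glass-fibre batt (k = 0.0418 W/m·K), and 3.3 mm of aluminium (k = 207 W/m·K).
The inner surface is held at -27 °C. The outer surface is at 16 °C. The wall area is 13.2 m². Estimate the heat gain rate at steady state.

Thermal resistances in series:
R_stainless steel = L/(kA) = 0.0044/(15.3×13.2) = 2.179×10^-5 K/W
R_glass-fibre batt = L/(kA) = 0.15/(0.0418×13.2) = 0.2719 K/W
R_aluminium = L/(kA) = 0.0033/(207×13.2) = 1.208×10^-6 K/W
R_total = 0.2719 K/W
Q = ΔT / R_total = 43 / 0.2719

Q ≈ 158 W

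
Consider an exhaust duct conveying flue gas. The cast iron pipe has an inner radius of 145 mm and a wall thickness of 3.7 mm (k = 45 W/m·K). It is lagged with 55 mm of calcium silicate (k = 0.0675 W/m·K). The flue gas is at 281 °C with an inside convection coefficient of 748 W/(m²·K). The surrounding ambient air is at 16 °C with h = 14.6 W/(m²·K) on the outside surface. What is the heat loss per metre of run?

q′ ≈ 332 W/m

Per-layer cylindrical resistances, series-summed:
R_inner film = 1/(h_i·2πr₁L) = 1/(748×2π×0.145×1) = 0.001467 K/W
R_cast iron pipe wall = ln(148.7/145)/(2π×45×1) = 8.912×10^-5 K/W
R_calcium silicate = ln(203.7/148.7)/(2π×0.0675×1) = 0.7421 K/W
R_outer film = 1/(h_o·2πr_oL) = 1/(14.6×2π×0.2037×1) = 0.05352 K/W
R_total = 0.7971 K/W
Q = ΔT/R_total = 265/0.7971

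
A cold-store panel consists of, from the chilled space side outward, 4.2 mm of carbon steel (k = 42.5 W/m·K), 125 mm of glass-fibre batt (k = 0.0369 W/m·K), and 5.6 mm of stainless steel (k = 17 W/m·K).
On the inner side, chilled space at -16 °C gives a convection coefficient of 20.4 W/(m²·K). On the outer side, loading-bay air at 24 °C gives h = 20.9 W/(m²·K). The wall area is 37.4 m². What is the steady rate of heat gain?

Model the wall as resistances in series:
R_inner film = 1/(h_i·A) = 1/(20.4×37.4) = 0.001311 K/W
R_carbon steel = L/(kA) = 0.0042/(42.5×37.4) = 2.642×10^-6 K/W
R_glass-fibre batt = L/(kA) = 0.125/(0.0369×37.4) = 0.09058 K/W
R_stainless steel = L/(kA) = 0.0056/(17×37.4) = 8.808×10^-6 K/W
R_outer film = 1/(h_o·A) = 1/(20.9×37.4) = 0.001279 K/W
R_total = 0.09318 K/W
Q = ΔT / R_total = 40 / 0.09318

Q ≈ 429 W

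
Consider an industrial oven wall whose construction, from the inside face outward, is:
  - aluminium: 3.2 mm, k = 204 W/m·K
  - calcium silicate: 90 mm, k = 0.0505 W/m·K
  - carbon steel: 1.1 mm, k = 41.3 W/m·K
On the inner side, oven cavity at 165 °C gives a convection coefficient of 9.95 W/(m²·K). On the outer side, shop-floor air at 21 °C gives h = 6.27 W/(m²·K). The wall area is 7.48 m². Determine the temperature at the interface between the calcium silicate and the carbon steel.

T ≈ 32.2 °C

Thermal resistances in series:
R_inner film = 1/(h_i·A) = 1/(9.95×7.48) = 0.01344 K/W
R_aluminium = L/(kA) = 0.0032/(204×7.48) = 2.097×10^-6 K/W
R_calcium silicate = L/(kA) = 0.09/(0.0505×7.48) = 0.2383 K/W
R_carbon steel = L/(kA) = 0.0011/(41.3×7.48) = 3.561×10^-6 K/W
R_outer film = 1/(h_o·A) = 1/(6.27×7.48) = 0.02132 K/W
R_total = 0.273 K/W;  Q = ΔT/R_total = 144/0.273 = 527.4 W
T_interface = T_inner − Q·ΣR(inner→interface) = 165 − 527×0.2517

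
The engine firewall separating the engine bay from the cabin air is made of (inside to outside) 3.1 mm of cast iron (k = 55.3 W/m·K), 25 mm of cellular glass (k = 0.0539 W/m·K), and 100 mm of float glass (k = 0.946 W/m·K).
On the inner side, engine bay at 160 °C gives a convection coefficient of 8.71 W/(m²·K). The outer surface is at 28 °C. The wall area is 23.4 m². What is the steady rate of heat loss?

Q ≈ 4510 W

Thermal resistances in series:
R_inner film = 1/(h_i·A) = 1/(8.71×23.4) = 0.004906 K/W
R_cast iron = L/(kA) = 0.0031/(55.3×23.4) = 2.396×10^-6 K/W
R_cellular glass = L/(kA) = 0.025/(0.0539×23.4) = 0.01982 K/W
R_float glass = L/(kA) = 0.1/(0.946×23.4) = 0.004517 K/W
R_total = 0.02925 K/W
Q = ΔT / R_total = 132 / 0.02925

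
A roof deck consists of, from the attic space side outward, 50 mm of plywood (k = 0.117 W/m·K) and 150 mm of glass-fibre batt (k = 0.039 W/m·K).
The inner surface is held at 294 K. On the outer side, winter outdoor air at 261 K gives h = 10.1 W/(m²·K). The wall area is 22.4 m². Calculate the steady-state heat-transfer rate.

Q ≈ 169 W

Treating each layer as a thermal resistance in series:
R_plywood = L/(kA) = 0.05/(0.117×22.4) = 0.01908 K/W
R_glass-fibre batt = L/(kA) = 0.15/(0.039×22.4) = 0.1717 K/W
R_outer film = 1/(h_o·A) = 1/(10.1×22.4) = 0.00442 K/W
R_total = 0.1952 K/W
Q = ΔT / R_total = 33 / 0.1952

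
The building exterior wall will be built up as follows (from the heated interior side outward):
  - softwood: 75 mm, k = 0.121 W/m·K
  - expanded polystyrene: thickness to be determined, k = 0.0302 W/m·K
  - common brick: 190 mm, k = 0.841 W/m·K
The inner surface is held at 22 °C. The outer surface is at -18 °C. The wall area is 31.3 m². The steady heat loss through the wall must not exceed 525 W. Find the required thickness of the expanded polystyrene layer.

Using the resistance-network approach (series):
R_softwood = L/(kA) = 0.075/(0.121×31.3) = 0.0198 K/W
R_common brick = L/(kA) = 0.19/(0.841×31.3) = 0.007218 K/W
Sum of the known resistances R_other = 0.02702 K/W
Required total resistance R_tot = ΔT/Q_allow = 40/525 = 0.07619 K/W
R_expanded polystyrene = R_tot − R_other = 0.04917 K/W
L = R·k·A = 0.04917×0.0302×31.3

L ≈ 46.5 mm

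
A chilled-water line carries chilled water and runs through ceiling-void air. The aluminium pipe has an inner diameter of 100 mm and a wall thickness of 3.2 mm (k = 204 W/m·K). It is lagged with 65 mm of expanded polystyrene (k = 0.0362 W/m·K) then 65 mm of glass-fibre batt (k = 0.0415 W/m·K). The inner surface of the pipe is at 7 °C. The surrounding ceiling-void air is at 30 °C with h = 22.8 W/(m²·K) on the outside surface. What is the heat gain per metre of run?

Radial resistances (cylindrical: R_cond = ln(r_o/r_i)/(2πkL), R_conv = 1/(h·2πrL)):
R_aluminium pipe wall = ln(53.2/50)/(2π×204×1) = 4.84×10^-5 K/W
R_expanded polystyrene = ln(118.2/53.2)/(2π×0.0362×1) = 3.51 K/W
R_glass-fibre batt = ln(183.2/118.2)/(2π×0.0415×1) = 1.681 K/W
R_outer film = 1/(h_o·2πr_oL) = 1/(22.8×2π×0.1832×1) = 0.0381 K/W
R_total = 5.229 K/W
Q = ΔT/R_total = 23/5.229

q′ ≈ 4.4 W/m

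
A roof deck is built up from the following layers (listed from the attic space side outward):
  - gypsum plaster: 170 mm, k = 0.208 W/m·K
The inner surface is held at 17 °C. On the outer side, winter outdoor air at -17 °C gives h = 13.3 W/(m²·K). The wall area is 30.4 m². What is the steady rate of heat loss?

Model the wall as resistances in series:
R_gypsum plaster = L/(kA) = 0.17/(0.208×30.4) = 0.02689 K/W
R_outer film = 1/(h_o·A) = 1/(13.3×30.4) = 0.002473 K/W
R_total = 0.02936 K/W
Q = ΔT / R_total = 34 / 0.02936

Q ≈ 1160 W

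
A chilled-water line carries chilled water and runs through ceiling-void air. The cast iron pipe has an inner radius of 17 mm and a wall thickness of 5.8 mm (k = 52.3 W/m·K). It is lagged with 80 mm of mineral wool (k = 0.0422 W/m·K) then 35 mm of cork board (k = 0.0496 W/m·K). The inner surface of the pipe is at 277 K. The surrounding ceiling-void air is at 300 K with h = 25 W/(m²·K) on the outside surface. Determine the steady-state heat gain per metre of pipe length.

q′ ≈ 3.45 W/m

Radial resistances (cylindrical: R_cond = ln(r_o/r_i)/(2πkL), R_conv = 1/(h·2πrL)):
R_cast iron pipe wall = ln(22.8/17)/(2π×52.3×1) = 8.933×10^-4 K/W
R_mineral wool = ln(102.8/22.8)/(2π×0.0422×1) = 5.68 K/W
R_cork board = ln(137.8/102.8)/(2π×0.0496×1) = 0.9402 K/W
R_outer film = 1/(h_o·2πr_oL) = 1/(25×2π×0.1378×1) = 0.0462 K/W
R_total = 6.667 K/W
Q = ΔT/R_total = 23/6.667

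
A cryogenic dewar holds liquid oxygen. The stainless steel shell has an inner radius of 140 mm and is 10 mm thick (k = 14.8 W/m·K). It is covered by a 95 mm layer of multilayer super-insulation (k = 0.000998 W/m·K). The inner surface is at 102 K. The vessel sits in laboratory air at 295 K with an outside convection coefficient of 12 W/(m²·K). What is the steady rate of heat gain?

Radial (spherical) resistances in series:
R_stainless steel shell = (1/0.14 − 1/0.15)/(4π×14.8) = 0.00256 K/W
R_multilayer super-insulation = (1/0.15 − 1/0.245)/(4π×0.000998) = 206.1 K/W
R_outer film = 1/(h·4πr_o²) = 1/(12×4π×0.245²) = 0.1105 K/W
R_total = 206.2 K/W
Q = ΔT/R_total = 193/206.2

Q ≈ 0.936 W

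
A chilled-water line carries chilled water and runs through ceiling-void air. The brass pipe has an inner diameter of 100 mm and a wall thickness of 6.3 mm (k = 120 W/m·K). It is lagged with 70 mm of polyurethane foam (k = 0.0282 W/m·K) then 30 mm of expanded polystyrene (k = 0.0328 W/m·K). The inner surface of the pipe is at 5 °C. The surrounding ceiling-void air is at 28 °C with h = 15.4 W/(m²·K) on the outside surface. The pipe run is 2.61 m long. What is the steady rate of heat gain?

Treating each annulus and film as a series resistance:
R_brass pipe wall = ln(56.3/50)/(2π×120×2.61) = 6.03×10^-5 K/W
R_polyurethane foam = ln(126.3/56.3)/(2π×0.0282×2.61) = 1.747 K/W
R_expanded polystyrene = ln(156.3/126.3)/(2π×0.0328×2.61) = 0.3962 K/W
R_outer film = 1/(h_o·2πr_oL) = 1/(15.4×2π×0.1563×2.61) = 0.02533 K/W
R_total = 2.169 K/W
Q = ΔT/R_total = 23/2.169

Q ≈ 10.6 W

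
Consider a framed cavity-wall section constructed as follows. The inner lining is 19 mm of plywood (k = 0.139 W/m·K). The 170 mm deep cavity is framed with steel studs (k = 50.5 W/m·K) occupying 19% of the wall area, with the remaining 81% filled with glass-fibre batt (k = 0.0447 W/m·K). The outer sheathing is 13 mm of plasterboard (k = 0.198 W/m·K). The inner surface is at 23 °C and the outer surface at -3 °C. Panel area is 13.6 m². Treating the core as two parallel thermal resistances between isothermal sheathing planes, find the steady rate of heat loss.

Q ≈ 1610 W

Sheathing layers in series; stud and cavity paths in parallel between them.
R_inner = 0.019/(0.139×13.6) = 0.01005 K/W
R_stud  = 0.17/(50.5×0.19×13.6) = 0.001303 K/W
R_cav   = 0.17/(0.0447×0.81×13.6) = 0.3452 K/W
1/R_core = 1/R_stud + 1/R_cav → R_core = 0.001298 K/W
R_outer = 0.013/(0.198×13.6) = 0.004828 K/W
R_total = 0.01618 K/W
Q = ΔT/R_total = 26/0.01618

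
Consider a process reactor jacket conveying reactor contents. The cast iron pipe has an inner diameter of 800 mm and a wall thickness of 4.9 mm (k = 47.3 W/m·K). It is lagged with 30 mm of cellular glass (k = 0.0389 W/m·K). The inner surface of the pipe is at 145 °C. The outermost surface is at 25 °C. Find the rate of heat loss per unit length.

q′ ≈ 410 W/m

For a radial system each layer contributes R = ln(r_out/r_in)/(2πkL); films add R = 1/(hA).
R_cast iron pipe wall = ln(404.9/400)/(2π×47.3×1) = 4.097×10^-5 K/W
R_cellular glass = ln(434.9/404.9)/(2π×0.0389×1) = 0.2924 K/W
R_total = 0.2925 K/W
Q = ΔT/R_total = 120/0.2925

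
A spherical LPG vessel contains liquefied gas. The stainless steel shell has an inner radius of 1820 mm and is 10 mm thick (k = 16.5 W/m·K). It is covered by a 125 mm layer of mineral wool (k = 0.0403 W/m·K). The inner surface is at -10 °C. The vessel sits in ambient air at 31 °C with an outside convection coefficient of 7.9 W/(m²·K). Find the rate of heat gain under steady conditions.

Q ≈ 572 W

Each spherical layer contributes R = (1/r_i − 1/r_o)/(4πk):
R_stainless steel shell = (1/1.82 − 1/1.83)/(4π×16.5) = 1.448×10^-5 K/W
R_mineral wool = (1/1.83 − 1/1.955)/(4π×0.0403) = 0.06899 K/W
R_outer film = 1/(h·4πr_o²) = 1/(7.9×4π×1.955²) = 0.002636 K/W
R_total = 0.07164 K/W
Q = ΔT/R_total = 41/0.07164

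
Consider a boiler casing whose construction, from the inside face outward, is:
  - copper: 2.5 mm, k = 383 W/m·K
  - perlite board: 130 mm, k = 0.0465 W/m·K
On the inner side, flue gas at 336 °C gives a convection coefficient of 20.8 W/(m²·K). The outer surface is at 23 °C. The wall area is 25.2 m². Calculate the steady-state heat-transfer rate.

Thermal resistances in series:
R_inner film = 1/(h_i·A) = 1/(20.8×25.2) = 0.001908 K/W
R_copper = L/(kA) = 0.0025/(383×25.2) = 2.59×10^-7 K/W
R_perlite board = L/(kA) = 0.13/(0.0465×25.2) = 0.1109 K/W
R_total = 0.1128 K/W
Q = ΔT / R_total = 313 / 0.1128

Q ≈ 2770 W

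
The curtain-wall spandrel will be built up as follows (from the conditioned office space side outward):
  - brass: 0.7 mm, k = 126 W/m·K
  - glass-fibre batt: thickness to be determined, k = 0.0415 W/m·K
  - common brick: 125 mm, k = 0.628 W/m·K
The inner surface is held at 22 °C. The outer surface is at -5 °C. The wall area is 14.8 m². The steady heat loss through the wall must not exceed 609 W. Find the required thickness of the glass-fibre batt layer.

Using the resistance-network approach (series):
R_brass = L/(kA) = 0.0007/(126×14.8) = 3.754×10^-7 K/W
R_common brick = L/(kA) = 0.125/(0.628×14.8) = 0.01345 K/W
Sum of the known resistances R_other = 0.01345 K/W
Required total resistance R_tot = ΔT/Q_allow = 27/609 = 0.04433 K/W
R_glass-fibre batt = R_tot − R_other = 0.03089 K/W
L = R·k·A = 0.03089×0.0415×14.8

L ≈ 19 mm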